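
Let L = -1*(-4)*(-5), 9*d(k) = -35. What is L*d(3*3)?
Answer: 700/9 ≈ 77.778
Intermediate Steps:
d(k) = -35/9 (d(k) = (⅑)*(-35) = -35/9)
L = -20 (L = 4*(-5) = -20)
L*d(3*3) = -20*(-35/9) = 700/9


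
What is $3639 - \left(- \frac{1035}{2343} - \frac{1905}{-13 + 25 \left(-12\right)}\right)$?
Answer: $\frac{888184647}{244453} \approx 3633.4$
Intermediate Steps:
$3639 - \left(- \frac{1035}{2343} - \frac{1905}{-13 + 25 \left(-12\right)}\right) = 3639 - \left(\left(-1035\right) \frac{1}{2343} - \frac{1905}{-13 - 300}\right) = 3639 - \left(- \frac{345}{781} - \frac{1905}{-313}\right) = 3639 - \left(- \frac{345}{781} - - \frac{1905}{313}\right) = 3639 - \left(- \frac{345}{781} + \frac{1905}{313}\right) = 3639 - \frac{1379820}{244453} = \frac{888184647}{244453}$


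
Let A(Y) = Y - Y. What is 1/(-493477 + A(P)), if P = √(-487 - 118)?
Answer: -1/493477 ≈ -2.0264e-6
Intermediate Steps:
P = 11*I*√5 (P = √(-605) = 11*I*√5 ≈ 24.597*I)
A(Y) = 0
1/(-493477 + A(P)) = 1/(-493477 + 0) = 1/(-493477) = -1/493477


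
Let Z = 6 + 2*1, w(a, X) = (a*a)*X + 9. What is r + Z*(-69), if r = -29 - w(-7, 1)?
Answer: -639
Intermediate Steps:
w(a, X) = 9 + X*a**2 (w(a, X) = a**2*X + 9 = X*a**2 + 9 = 9 + X*a**2)
r = -87 (r = -29 - (9 + 1*(-7)**2) = -29 - (9 + 1*49) = -29 - (9 + 49) = -29 - 1*58 = -29 - 58 = -87)
Z = 8 (Z = 6 + 2 = 8)
r + Z*(-69) = -87 + 8*(-69) = -87 - 552 = -639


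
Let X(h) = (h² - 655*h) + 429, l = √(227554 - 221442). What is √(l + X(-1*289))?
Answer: √(273245 + 4*√382) ≈ 522.80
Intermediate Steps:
l = 4*√382 (l = √6112 = 4*√382 ≈ 78.179)
X(h) = 429 + h² - 655*h
√(l + X(-1*289)) = √(4*√382 + (429 + (-1*289)² - (-655)*289)) = √(4*√382 + (429 + (-289)² - 655*(-289))) = √(4*√382 + (429 + 83521 + 189295)) = √(4*√382 + 273245) = √(273245 + 4*√382)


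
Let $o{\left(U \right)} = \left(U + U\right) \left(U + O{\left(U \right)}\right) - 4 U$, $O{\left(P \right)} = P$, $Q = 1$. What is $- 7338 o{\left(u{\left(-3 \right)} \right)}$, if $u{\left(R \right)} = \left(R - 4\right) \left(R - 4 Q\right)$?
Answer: $-69035904$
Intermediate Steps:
$u{\left(R \right)} = \left(-4 + R\right)^{2}$ ($u{\left(R \right)} = \left(R - 4\right) \left(R - 4\right) = \left(-4 + R\right) \left(R - 4\right) = \left(-4 + R\right) \left(-4 + R\right) = \left(-4 + R\right)^{2}$)
$o{\left(U \right)} = - 4 U + 4 U^{2}$ ($o{\left(U \right)} = \left(U + U\right) \left(U + U\right) - 4 U = 2 U 2 U - 4 U = 4 U^{2} - 4 U = - 4 U + 4 U^{2}$)
$- 7338 o{\left(u{\left(-3 \right)} \right)} = - 7338 \cdot 4 \left(16 + \left(-3\right)^{2} - -24\right) \left(-1 + \left(16 + \left(-3\right)^{2} - -24\right)\right) = - 7338 \cdot 4 \left(16 + 9 + 24\right) \left(-1 + \left(16 + 9 + 24\right)\right) = - 7338 \cdot 4 \cdot 49 \left(-1 + 49\right) = - 7338 \cdot 4 \cdot 49 \cdot 48 = \left(-7338\right) 9408 = -69035904$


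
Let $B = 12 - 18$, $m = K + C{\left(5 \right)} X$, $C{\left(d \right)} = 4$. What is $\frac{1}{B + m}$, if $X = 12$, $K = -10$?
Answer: $\frac{1}{32} \approx 0.03125$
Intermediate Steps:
$m = 38$ ($m = -10 + 4 \cdot 12 = -10 + 48 = 38$)
$B = -6$ ($B = 12 - 18 = -6$)
$\frac{1}{B + m} = \frac{1}{-6 + 38} = \frac{1}{32}$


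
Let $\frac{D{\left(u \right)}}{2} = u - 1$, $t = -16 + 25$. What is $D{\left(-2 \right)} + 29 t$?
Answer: $255$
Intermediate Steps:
$t = 9$
$D{\left(u \right)} = -2 + 2 u$ ($D{\left(u \right)} = 2 \left(u - 1\right) = 2 \left(-1 + u\right) = -2 + 2 u$)
$D{\left(-2 \right)} + 29 t = \left(-2 + 2 \left(-2\right)\right) + 29 \cdot 9 = \left(-2 - 4\right) + 261 = -6 + 261 = 255$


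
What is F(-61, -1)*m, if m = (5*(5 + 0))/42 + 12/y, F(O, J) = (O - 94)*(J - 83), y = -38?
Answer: 69130/19 ≈ 3638.4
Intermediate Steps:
F(O, J) = (-94 + O)*(-83 + J)
m = 223/798 (m = (5*(5 + 0))/42 + 12/(-38) = (5*5)*(1/42) + 12*(-1/38) = 25*(1/42) - 6/19 = 25/42 - 6/19 = 223/798 ≈ 0.27945)
F(-61, -1)*m = (7802 - 94*(-1) - 83*(-61) - 1*(-61))*(223/798) = (7802 + 94 + 5063 + 61)*(223/798) = 13020*(223/798) = 69130/19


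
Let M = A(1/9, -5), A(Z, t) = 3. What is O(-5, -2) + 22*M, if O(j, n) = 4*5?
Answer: 86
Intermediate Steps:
M = 3
O(j, n) = 20
O(-5, -2) + 22*M = 20 + 22*3 = 20 + 66 = 86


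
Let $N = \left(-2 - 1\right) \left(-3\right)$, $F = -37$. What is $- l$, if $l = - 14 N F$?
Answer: $-4662$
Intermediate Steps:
$N = 9$ ($N = \left(-3\right) \left(-3\right) = 9$)
$l = 4662$ ($l = \left(-14\right) 9 \left(-37\right) = \left(-126\right) \left(-37\right) = 4662$)
$- l = \left(-1\right) 4662 = -4662$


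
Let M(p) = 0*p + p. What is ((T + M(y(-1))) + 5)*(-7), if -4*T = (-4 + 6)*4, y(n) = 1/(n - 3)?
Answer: -77/4 ≈ -19.250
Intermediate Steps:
y(n) = 1/(-3 + n)
M(p) = p (M(p) = 0 + p = p)
T = -2 (T = -(-4 + 6)*4/4 = -4/2 = -1/4*8 = -2)
((T + M(y(-1))) + 5)*(-7) = ((-2 + 1/(-3 - 1)) + 5)*(-7) = ((-2 + 1/(-4)) + 5)*(-7) = ((-2 - 1/4) + 5)*(-7) = (-9/4 + 5)*(-7) = (11/4)*(-7) = -77/4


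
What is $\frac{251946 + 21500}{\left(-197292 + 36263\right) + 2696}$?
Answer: $- \frac{273446}{158333} \approx -1.727$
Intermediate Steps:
$\frac{251946 + 21500}{\left(-197292 + 36263\right) + 2696} = \frac{273446}{-161029 + 2696} = \frac{273446}{-158333} = 273446 \left(- \frac{1}{158333}\right) = - \frac{273446}{158333}$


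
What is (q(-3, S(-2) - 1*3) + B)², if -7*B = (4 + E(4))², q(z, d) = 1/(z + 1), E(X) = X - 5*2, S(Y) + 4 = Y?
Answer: 225/196 ≈ 1.1480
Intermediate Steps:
S(Y) = -4 + Y
E(X) = -10 + X (E(X) = X - 10 = -10 + X)
q(z, d) = 1/(1 + z)
B = -4/7 (B = -(4 + (-10 + 4))²/7 = -(4 - 6)²/7 = -⅐*(-2)² = -⅐*4 = -4/7 ≈ -0.57143)
(q(-3, S(-2) - 1*3) + B)² = (1/(1 - 3) - 4/7)² = (1/(-2) - 4/7)² = (-½ - 4/7)² = (-15/14)² = 225/196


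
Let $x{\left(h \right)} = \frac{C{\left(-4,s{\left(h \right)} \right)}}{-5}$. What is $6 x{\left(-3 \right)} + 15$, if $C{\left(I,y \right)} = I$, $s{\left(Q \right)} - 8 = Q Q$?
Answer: $\frac{99}{5} \approx 19.8$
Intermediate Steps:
$s{\left(Q \right)} = 8 + Q^{2}$ ($s{\left(Q \right)} = 8 + Q Q = 8 + Q^{2}$)
$x{\left(h \right)} = \frac{4}{5}$ ($x{\left(h \right)} = - \frac{4}{-5} = \left(-4\right) \left(- \frac{1}{5}\right) = \frac{4}{5}$)
$6 x{\left(-3 \right)} + 15 = 6 \cdot \frac{4}{5} + 15 = \frac{24}{5} + 15 = \frac{99}{5}$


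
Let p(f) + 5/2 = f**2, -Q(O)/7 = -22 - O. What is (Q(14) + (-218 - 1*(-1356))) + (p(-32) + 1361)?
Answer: 7545/2 ≈ 3772.5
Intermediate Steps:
Q(O) = 154 + 7*O (Q(O) = -7*(-22 - O) = 154 + 7*O)
p(f) = -5/2 + f**2
(Q(14) + (-218 - 1*(-1356))) + (p(-32) + 1361) = ((154 + 7*14) + (-218 - 1*(-1356))) + ((-5/2 + (-32)**2) + 1361) = ((154 + 98) + (-218 + 1356)) + ((-5/2 + 1024) + 1361) = (252 + 1138) + (2043/2 + 1361) = 1390 + 4765/2 = 7545/2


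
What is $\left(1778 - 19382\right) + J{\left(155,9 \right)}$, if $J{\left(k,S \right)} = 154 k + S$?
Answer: $6275$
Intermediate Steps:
$J{\left(k,S \right)} = S + 154 k$
$\left(1778 - 19382\right) + J{\left(155,9 \right)} = \left(1778 - 19382\right) + \left(9 + 154 \cdot 155\right) = -17604 + \left(9 + 23870\right) = -17604 + 23879 = 6275$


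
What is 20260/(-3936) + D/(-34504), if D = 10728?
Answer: -23164889/4243992 ≈ -5.4583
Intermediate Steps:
20260/(-3936) + D/(-34504) = 20260/(-3936) + 10728/(-34504) = 20260*(-1/3936) + 10728*(-1/34504) = -5065/984 - 1341/4313 = -23164889/4243992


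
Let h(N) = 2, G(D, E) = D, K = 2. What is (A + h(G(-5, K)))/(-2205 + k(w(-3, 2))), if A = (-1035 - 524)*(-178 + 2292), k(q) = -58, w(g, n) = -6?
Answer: 3295724/2263 ≈ 1456.4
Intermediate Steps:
A = -3295726 (A = -1559*2114 = -3295726)
(A + h(G(-5, K)))/(-2205 + k(w(-3, 2))) = (-3295726 + 2)/(-2205 - 58) = -3295724/(-2263) = -3295724*(-1/2263) = 3295724/2263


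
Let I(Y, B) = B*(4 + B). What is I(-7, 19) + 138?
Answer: 575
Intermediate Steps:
I(-7, 19) + 138 = 19*(4 + 19) + 138 = 19*23 + 138 = 437 + 138 = 575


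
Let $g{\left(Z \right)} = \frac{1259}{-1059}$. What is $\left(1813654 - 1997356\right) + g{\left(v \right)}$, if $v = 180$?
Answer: $- \frac{194541677}{1059} \approx -1.837 \cdot 10^{5}$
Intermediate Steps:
$g{\left(Z \right)} = - \frac{1259}{1059}$ ($g{\left(Z \right)} = 1259 \left(- \frac{1}{1059}\right) = - \frac{1259}{1059}$)
$\left(1813654 - 1997356\right) + g{\left(v \right)} = \left(1813654 - 1997356\right) - \frac{1259}{1059} = -183702 - \frac{1259}{1059} = - \frac{194541677}{1059}$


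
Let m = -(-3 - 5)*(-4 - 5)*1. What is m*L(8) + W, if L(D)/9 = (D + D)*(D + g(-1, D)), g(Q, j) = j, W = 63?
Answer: -165825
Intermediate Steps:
m = -72 (m = -(-8)*(-9)*1 = -1*72*1 = -72*1 = -72)
L(D) = 36*D**2 (L(D) = 9*((D + D)*(D + D)) = 9*((2*D)*(2*D)) = 9*(4*D**2) = 36*D**2)
m*L(8) + W = -2592*8**2 + 63 = -2592*64 + 63 = -72*2304 + 63 = -165888 + 63 = -165825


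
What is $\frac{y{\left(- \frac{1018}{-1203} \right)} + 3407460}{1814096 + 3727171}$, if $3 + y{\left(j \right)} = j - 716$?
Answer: $\frac{4098310441}{6666144201} \approx 0.61479$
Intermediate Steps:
$y{\left(j \right)} = -719 + j$ ($y{\left(j \right)} = -3 + \left(j - 716\right) = -3 + \left(-716 + j\right) = -719 + j$)
$\frac{y{\left(- \frac{1018}{-1203} \right)} + 3407460}{1814096 + 3727171} = \frac{\left(-719 - \frac{1018}{-1203}\right) + 3407460}{1814096 + 3727171} = \frac{\left(-719 - - \frac{1018}{1203}\right) + 3407460}{5541267} = \left(\left(-719 + \frac{1018}{1203}\right) + 3407460\right) \frac{1}{5541267} = \left(- \frac{863939}{1203} + 3407460\right) \frac{1}{5541267} = \frac{4098310441}{1203} \cdot \frac{1}{5541267} = \frac{4098310441}{6666144201}$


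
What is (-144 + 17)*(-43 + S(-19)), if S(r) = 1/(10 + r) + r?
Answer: 70993/9 ≈ 7888.1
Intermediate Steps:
S(r) = r + 1/(10 + r)
(-144 + 17)*(-43 + S(-19)) = (-144 + 17)*(-43 + (1 + (-19)² + 10*(-19))/(10 - 19)) = -127*(-43 + (1 + 361 - 190)/(-9)) = -127*(-43 - ⅑*172) = -127*(-43 - 172/9) = -127*(-559/9) = 70993/9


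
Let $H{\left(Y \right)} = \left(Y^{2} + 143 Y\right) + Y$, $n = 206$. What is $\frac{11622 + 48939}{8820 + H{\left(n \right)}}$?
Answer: $\frac{60561}{80920} \approx 0.74841$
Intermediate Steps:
$H{\left(Y \right)} = Y^{2} + 144 Y$
$\frac{11622 + 48939}{8820 + H{\left(n \right)}} = \frac{11622 + 48939}{8820 + 206 \left(144 + 206\right)} = \frac{60561}{8820 + 206 \cdot 350} = \frac{60561}{8820 + 72100} = \frac{60561}{80920}$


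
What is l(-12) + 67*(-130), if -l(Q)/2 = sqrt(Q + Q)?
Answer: -8710 - 4*I*sqrt(6) ≈ -8710.0 - 9.798*I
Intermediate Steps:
l(Q) = -2*sqrt(2)*sqrt(Q) (l(Q) = -2*sqrt(Q + Q) = -2*sqrt(2)*sqrt(Q))
l(-12) + 67*(-130) = -2*sqrt(2)*sqrt(-12) + 67*(-130) = -2*sqrt(2)*2*I*sqrt(3) - 8710 = -4*I*sqrt(6) - 8710 = -8710 - 4*I*sqrt(6)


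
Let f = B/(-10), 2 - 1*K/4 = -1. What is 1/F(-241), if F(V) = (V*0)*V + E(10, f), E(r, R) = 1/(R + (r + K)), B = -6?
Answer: 113/5 ≈ 22.600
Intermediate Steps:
K = 12 (K = 8 - 4*(-1) = 8 + 4 = 12)
f = ⅗ (f = -6/(-10) = -6*(-⅒) = ⅗ ≈ 0.60000)
E(r, R) = 1/(12 + R + r) (E(r, R) = 1/(R + (r + 12)) = 1/(R + (12 + r)) = 1/(12 + R + r))
F(V) = 5/113 (F(V) = (V*0)*V + 1/(12 + ⅗ + 10) = 0*V + 1/(113/5) = 0 + 5/113 = 5/113)
1/F(-241) = 1/(5/113) = 113/5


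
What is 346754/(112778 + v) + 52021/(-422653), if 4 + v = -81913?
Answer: 144951198281/13043494233 ≈ 11.113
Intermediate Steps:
v = -81917 (v = -4 - 81913 = -81917)
346754/(112778 + v) + 52021/(-422653) = 346754/(112778 - 81917) + 52021/(-422653) = 346754/30861 + 52021*(-1/422653) = 346754*(1/30861) - 52021/422653 = 346754/30861 - 52021/422653 = 144951198281/13043494233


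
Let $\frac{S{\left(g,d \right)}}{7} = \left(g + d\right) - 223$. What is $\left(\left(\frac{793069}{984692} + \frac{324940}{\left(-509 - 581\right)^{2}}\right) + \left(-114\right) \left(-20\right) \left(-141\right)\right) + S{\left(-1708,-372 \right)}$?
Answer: $- \frac{19748119485649391}{58495628260} \approx -3.376 \cdot 10^{5}$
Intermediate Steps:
$S{\left(g,d \right)} = -1561 + 7 d + 7 g$ ($S{\left(g,d \right)} = 7 \left(\left(g + d\right) - 223\right) = 7 \left(\left(d + g\right) - 223\right) = 7 \left(-223 + d + g\right) = -1561 + 7 d + 7 g$)
$\left(\left(\frac{793069}{984692} + \frac{324940}{\left(-509 - 581\right)^{2}}\right) + \left(-114\right) \left(-20\right) \left(-141\right)\right) + S{\left(-1708,-372 \right)} = \left(\left(\frac{793069}{984692} + \frac{324940}{\left(-509 - 581\right)^{2}}\right) + \left(-114\right) \left(-20\right) \left(-141\right)\right) + \left(-1561 + 7 \left(-372\right) + 7 \left(-1708\right)\right) = \left(\left(793069 \cdot \frac{1}{984692} + \frac{324940}{\left(-1090\right)^{2}}\right) + 2280 \left(-141\right)\right) - 16121 = \left(\left(\frac{793069}{984692} + \frac{324940}{1188100}\right) - 321480\right) - 16121 = \left(\left(\frac{793069}{984692} + 324940 \cdot \frac{1}{1188100}\right) - 321480\right) - 16121 = \left(\left(\frac{793069}{984692} + \frac{16247}{59405}\right) - 321480\right) - 16121 = \left(\frac{63110554869}{58495628260} - 321480\right) - 16121 = - \frac{18805111462469931}{58495628260} - 16121 = - \frac{19748119485649391}{58495628260}$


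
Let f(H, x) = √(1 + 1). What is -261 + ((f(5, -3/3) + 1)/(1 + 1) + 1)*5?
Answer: -507/2 + 5*√2/2 ≈ -249.96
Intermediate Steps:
f(H, x) = √2
-261 + ((f(5, -3/3) + 1)/(1 + 1) + 1)*5 = -261 + ((√2 + 1)/(1 + 1) + 1)*5 = -261 + ((1 + √2)/2 + 1)*5 = -261 + ((1 + √2)*(½) + 1)*5 = -261 + ((½ + √2/2) + 1)*5 = -261 + (3/2 + √2/2)*5 = -261 + (15/2 + 5*√2/2) = -507/2 + 5*√2/2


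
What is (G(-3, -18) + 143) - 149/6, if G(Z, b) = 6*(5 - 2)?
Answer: 817/6 ≈ 136.17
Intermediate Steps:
G(Z, b) = 18 (G(Z, b) = 6*3 = 18)
(G(-3, -18) + 143) - 149/6 = (18 + 143) - 149/6 = 161 - 149*1/6 = 161 - 149/6 = 817/6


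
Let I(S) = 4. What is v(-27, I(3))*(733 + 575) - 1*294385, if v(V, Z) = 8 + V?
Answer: -319237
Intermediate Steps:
v(-27, I(3))*(733 + 575) - 1*294385 = (8 - 27)*(733 + 575) - 1*294385 = -19*1308 - 294385 = -24852 - 294385 = -319237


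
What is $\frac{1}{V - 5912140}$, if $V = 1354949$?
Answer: $- \frac{1}{4557191} \approx -2.1943 \cdot 10^{-7}$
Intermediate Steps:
$\frac{1}{V - 5912140} = \frac{1}{1354949 - 5912140} = \frac{1}{-4557191} = - \frac{1}{4557191}$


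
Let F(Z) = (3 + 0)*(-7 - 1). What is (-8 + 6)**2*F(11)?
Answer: -96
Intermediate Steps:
F(Z) = -24 (F(Z) = 3*(-8) = -24)
(-8 + 6)**2*F(11) = (-8 + 6)**2*(-24) = (-2)**2*(-24) = 4*(-24) = -96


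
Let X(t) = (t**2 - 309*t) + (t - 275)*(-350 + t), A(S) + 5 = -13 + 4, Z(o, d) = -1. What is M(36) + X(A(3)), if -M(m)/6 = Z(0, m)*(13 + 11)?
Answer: 109862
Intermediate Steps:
A(S) = -14 (A(S) = -5 + (-13 + 4) = -5 - 9 = -14)
X(t) = t**2 - 309*t + (-350 + t)*(-275 + t) (X(t) = (t**2 - 309*t) + (-275 + t)*(-350 + t) = (t**2 - 309*t) + (-350 + t)*(-275 + t) = t**2 - 309*t + (-350 + t)*(-275 + t))
M(m) = 144 (M(m) = -(-6)*(13 + 11) = -(-6)*24 = -6*(-24) = 144)
M(36) + X(A(3)) = 144 + (96250 - 934*(-14) + 2*(-14)**2) = 144 + (96250 + 13076 + 2*196) = 144 + (96250 + 13076 + 392) = 144 + 109718 = 109862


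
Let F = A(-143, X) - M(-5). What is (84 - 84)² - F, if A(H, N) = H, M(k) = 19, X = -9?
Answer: 162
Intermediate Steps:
F = -162 (F = -143 - 1*19 = -143 - 19 = -162)
(84 - 84)² - F = (84 - 84)² - 1*(-162) = 0² + 162 = 0 + 162 = 162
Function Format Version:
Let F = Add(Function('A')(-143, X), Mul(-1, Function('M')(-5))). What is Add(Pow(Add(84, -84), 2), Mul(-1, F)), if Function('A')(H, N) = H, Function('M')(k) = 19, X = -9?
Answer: 162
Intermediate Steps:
F = -162 (F = Add(-143, Mul(-1, 19)) = Add(-143, -19) = -162)
Add(Pow(Add(84, -84), 2), Mul(-1, F)) = Add(Pow(Add(84, -84), 2), Mul(-1, -162)) = Add(Pow(0, 2), 162) = Add(0, 162) = 162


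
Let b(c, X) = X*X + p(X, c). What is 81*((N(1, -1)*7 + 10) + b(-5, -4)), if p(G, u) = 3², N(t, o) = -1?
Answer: 2268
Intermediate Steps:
p(G, u) = 9
b(c, X) = 9 + X² (b(c, X) = X*X + 9 = X² + 9 = 9 + X²)
81*((N(1, -1)*7 + 10) + b(-5, -4)) = 81*((-1*7 + 10) + (9 + (-4)²)) = 81*((-7 + 10) + (9 + 16)) = 81*(3 + 25) = 81*28 = 2268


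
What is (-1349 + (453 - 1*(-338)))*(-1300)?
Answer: 725400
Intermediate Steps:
(-1349 + (453 - 1*(-338)))*(-1300) = (-1349 + (453 + 338))*(-1300) = (-1349 + 791)*(-1300) = -558*(-1300) = 725400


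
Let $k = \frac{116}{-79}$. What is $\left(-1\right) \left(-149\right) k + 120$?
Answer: $- \frac{7804}{79} \approx -98.785$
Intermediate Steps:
$k = - \frac{116}{79}$ ($k = 116 \left(- \frac{1}{79}\right) = - \frac{116}{79} \approx -1.4684$)
$\left(-1\right) \left(-149\right) k + 120 = \left(-1\right) \left(-149\right) \left(- \frac{116}{79}\right) + 120 = 149 \left(- \frac{116}{79}\right) + 120 = - \frac{17284}{79} + 120 = - \frac{7804}{79}$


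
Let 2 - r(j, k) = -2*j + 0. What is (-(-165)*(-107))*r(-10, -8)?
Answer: 317790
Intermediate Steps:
r(j, k) = 2 + 2*j (r(j, k) = 2 - (-2*j + 0) = 2 - (-2)*j = 2 + 2*j)
(-(-165)*(-107))*r(-10, -8) = (-(-165)*(-107))*(2 + 2*(-10)) = (-165*107)*(2 - 20) = -17655*(-18) = 317790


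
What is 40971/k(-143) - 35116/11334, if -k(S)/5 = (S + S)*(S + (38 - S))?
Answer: -721919063/307944780 ≈ -2.3443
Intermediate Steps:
k(S) = -380*S (k(S) = -5*(S + S)*(S + (38 - S)) = -5*2*S*38 = -380*S)
40971/k(-143) - 35116/11334 = 40971/((-380*(-143))) - 35116/11334 = 40971/54340 - 35116*1/11334 = 40971*(1/54340) - 17558/5667 = 40971/54340 - 17558/5667 = -721919063/307944780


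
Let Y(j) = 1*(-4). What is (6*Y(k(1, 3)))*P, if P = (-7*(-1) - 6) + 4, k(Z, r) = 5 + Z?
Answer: -120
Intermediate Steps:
Y(j) = -4
P = 5 (P = (7 - 6) + 4 = 1 + 4 = 5)
(6*Y(k(1, 3)))*P = (6*(-4))*5 = -24*5 = -120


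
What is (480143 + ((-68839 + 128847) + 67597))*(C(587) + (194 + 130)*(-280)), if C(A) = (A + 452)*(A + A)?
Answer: 686187603368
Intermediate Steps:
C(A) = 2*A*(452 + A) (C(A) = (452 + A)*(2*A) = 2*A*(452 + A))
(480143 + ((-68839 + 128847) + 67597))*(C(587) + (194 + 130)*(-280)) = (480143 + ((-68839 + 128847) + 67597))*(2*587*(452 + 587) + (194 + 130)*(-280)) = (480143 + (60008 + 67597))*(2*587*1039 + 324*(-280)) = (480143 + 127605)*(1219786 - 90720) = 607748*1129066 = 686187603368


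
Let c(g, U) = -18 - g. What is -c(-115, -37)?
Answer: -97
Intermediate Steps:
-c(-115, -37) = -(-18 - 1*(-115)) = -(-18 + 115) = -1*97 = -97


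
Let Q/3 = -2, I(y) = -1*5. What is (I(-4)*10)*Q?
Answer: 300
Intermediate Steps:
I(y) = -5
Q = -6 (Q = 3*(-2) = -6)
(I(-4)*10)*Q = -5*10*(-6) = -50*(-6) = 300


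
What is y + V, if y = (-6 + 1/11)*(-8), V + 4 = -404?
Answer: -3968/11 ≈ -360.73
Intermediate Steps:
V = -408 (V = -4 - 404 = -408)
y = 520/11 (y = (-6 + 1/11)*(-8) = -65/11*(-8) = 520/11 ≈ 47.273)
y + V = 520/11 - 408 = -3968/11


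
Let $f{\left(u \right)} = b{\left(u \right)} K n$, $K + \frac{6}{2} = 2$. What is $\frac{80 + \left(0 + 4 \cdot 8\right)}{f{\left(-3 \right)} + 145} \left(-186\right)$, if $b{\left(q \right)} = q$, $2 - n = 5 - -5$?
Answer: $- \frac{20832}{121} \approx -172.17$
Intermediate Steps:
$n = -8$ ($n = 2 - \left(5 - -5\right) = 2 - \left(5 + 5\right) = 2 - 10 = -8$)
$K = -1$ ($K = -3 + 2 = -1$)
$f{\left(u \right)} = 8 u$ ($f{\left(u \right)} = u \left(-1\right) \left(-8\right) = - u \left(-8\right) = 8 u$)
$\frac{80 + \left(0 + 4 \cdot 8\right)}{f{\left(-3 \right)} + 145} \left(-186\right) = \frac{80 + \left(0 + 4 \cdot 8\right)}{8 \left(-3\right) + 145} \left(-186\right) = \frac{80 + \left(0 + 32\right)}{-24 + 145} \left(-186\right) = \frac{80 + 32}{121} \left(-186\right) = 112 \cdot \frac{1}{121} \left(-186\right) = \frac{112}{121} \left(-186\right) = - \frac{20832}{121}$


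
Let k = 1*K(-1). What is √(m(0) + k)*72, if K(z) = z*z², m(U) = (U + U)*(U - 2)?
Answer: 72*I ≈ 72.0*I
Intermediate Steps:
m(U) = 2*U*(-2 + U) (m(U) = (2*U)*(-2 + U) = 2*U*(-2 + U))
K(z) = z³
k = -1 (k = 1*(-1)³ = 1*(-1) = -1)
√(m(0) + k)*72 = √(2*0*(-2 + 0) - 1)*72 = √(2*0*(-2) - 1)*72 = √(0 - 1)*72 = √(-1)*72 = I*72 = 72*I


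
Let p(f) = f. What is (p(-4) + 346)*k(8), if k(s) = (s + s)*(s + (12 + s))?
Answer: 153216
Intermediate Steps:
k(s) = 2*s*(12 + 2*s) (k(s) = (2*s)*(12 + 2*s) = 2*s*(12 + 2*s))
(p(-4) + 346)*k(8) = (-4 + 346)*(4*8*(6 + 8)) = 342*(4*8*14) = 342*448 = 153216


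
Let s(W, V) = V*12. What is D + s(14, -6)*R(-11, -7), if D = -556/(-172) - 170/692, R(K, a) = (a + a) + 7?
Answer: 7542951/14878 ≈ 506.99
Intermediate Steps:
R(K, a) = 7 + 2*a (R(K, a) = 2*a + 7 = 7 + 2*a)
s(W, V) = 12*V
D = 44439/14878 (D = -556*(-1/172) - 170*1/692 = 139/43 - 85/346 = 44439/14878 ≈ 2.9869)
D + s(14, -6)*R(-11, -7) = 44439/14878 + (12*(-6))*(7 + 2*(-7)) = 44439/14878 - 72*(7 - 14) = 44439/14878 - 72*(-7) = 44439/14878 + 504 = 7542951/14878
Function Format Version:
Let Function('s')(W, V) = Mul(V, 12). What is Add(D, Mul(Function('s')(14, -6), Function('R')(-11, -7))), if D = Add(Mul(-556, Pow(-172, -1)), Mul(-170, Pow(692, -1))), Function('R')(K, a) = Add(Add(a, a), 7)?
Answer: Rational(7542951, 14878) ≈ 506.99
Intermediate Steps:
Function('R')(K, a) = Add(7, Mul(2, a)) (Function('R')(K, a) = Add(Mul(2, a), 7) = Add(7, Mul(2, a)))
Function('s')(W, V) = Mul(12, V)
D = Rational(44439, 14878) (D = Add(Mul(-556, Rational(-1, 172)), Mul(-170, Rational(1, 692))) = Add(Rational(139, 43), Rational(-85, 346)) = Rational(44439, 14878) ≈ 2.9869)
Add(D, Mul(Function('s')(14, -6), Function('R')(-11, -7))) = Add(Rational(44439, 14878), Mul(Mul(12, -6), Add(7, Mul(2, -7)))) = Add(Rational(44439, 14878), Mul(-72, Add(7, -14))) = Add(Rational(44439, 14878), Mul(-72, -7)) = Add(Rational(44439, 14878), 504) = Rational(7542951, 14878)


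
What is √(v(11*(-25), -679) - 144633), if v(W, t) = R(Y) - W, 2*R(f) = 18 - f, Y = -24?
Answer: I*√144337 ≈ 379.92*I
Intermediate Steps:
R(f) = 9 - f/2 (R(f) = (18 - f)/2 = 9 - f/2)
v(W, t) = 21 - W (v(W, t) = (9 - ½*(-24)) - W = (9 + 12) - W = 21 - W)
√(v(11*(-25), -679) - 144633) = √((21 - 11*(-25)) - 144633) = √((21 - 1*(-275)) - 144633) = √((21 + 275) - 144633) = √(296 - 144633) = √(-144337) = I*√144337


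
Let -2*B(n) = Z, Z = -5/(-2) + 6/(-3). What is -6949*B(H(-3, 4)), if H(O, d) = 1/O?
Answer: 6949/4 ≈ 1737.3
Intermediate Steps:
Z = 1/2 (Z = -5*(-1/2) + 6*(-1/3) = 5/2 - 2 = 1/2 ≈ 0.50000)
B(n) = -1/4 (B(n) = -1/2*1/2 = -1/4)
-6949*B(H(-3, 4)) = -6949*(-1/4) = 6949/4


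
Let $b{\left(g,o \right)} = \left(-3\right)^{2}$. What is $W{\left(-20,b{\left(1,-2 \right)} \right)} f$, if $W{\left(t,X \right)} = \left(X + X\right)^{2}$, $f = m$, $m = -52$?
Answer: $-16848$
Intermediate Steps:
$b{\left(g,o \right)} = 9$
$f = -52$
$W{\left(t,X \right)} = 4 X^{2}$ ($W{\left(t,X \right)} = \left(2 X\right)^{2} = 4 X^{2}$)
$W{\left(-20,b{\left(1,-2 \right)} \right)} f = 4 \cdot 9^{2} \left(-52\right) = 4 \cdot 81 \left(-52\right) = 324 \left(-52\right) = -16848$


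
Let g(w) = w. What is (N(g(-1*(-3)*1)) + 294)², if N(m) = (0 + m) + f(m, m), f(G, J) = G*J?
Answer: 93636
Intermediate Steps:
N(m) = m + m² (N(m) = (0 + m) + m*m = m + m²)
(N(g(-1*(-3)*1)) + 294)² = ((-1*(-3)*1)*(1 - 1*(-3)*1) + 294)² = ((3*1)*(1 + 3*1) + 294)² = (3*(1 + 3) + 294)² = (3*4 + 294)² = (12 + 294)² = 306² = 93636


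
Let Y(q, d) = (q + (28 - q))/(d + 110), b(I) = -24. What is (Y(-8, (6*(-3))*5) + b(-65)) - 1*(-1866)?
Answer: 9217/5 ≈ 1843.4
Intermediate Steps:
Y(q, d) = 28/(110 + d)
(Y(-8, (6*(-3))*5) + b(-65)) - 1*(-1866) = (28/(110 + (6*(-3))*5) - 24) - 1*(-1866) = (28/(110 - 18*5) - 24) + 1866 = (28/(110 - 90) - 24) + 1866 = (28/20 - 24) + 1866 = (28*(1/20) - 24) + 1866 = (7/5 - 24) + 1866 = -113/5 + 1866 = 9217/5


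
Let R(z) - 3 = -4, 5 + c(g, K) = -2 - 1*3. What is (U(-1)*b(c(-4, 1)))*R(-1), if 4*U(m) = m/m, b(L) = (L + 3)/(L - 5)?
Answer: -7/60 ≈ -0.11667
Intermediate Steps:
c(g, K) = -10 (c(g, K) = -5 + (-2 - 1*3) = -5 + (-2 - 3) = -5 - 5 = -10)
b(L) = (3 + L)/(-5 + L)
R(z) = -1 (R(z) = 3 - 4 = -1)
U(m) = 1/4 (U(m) = (m/m)/4 = (1/4)*1 = 1/4)
(U(-1)*b(c(-4, 1)))*R(-1) = (((3 - 10)/(-5 - 10))/4)*(-1) = ((-7/(-15))/4)*(-1) = ((-1/15*(-7))/4)*(-1) = ((1/4)*(7/15))*(-1) = (7/60)*(-1) = -7/60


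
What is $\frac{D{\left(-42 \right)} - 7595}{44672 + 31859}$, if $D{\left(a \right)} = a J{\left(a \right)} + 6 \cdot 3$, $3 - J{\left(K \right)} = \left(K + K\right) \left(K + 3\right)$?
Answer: $\frac{129889}{76531} \approx 1.6972$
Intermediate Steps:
$J{\left(K \right)} = 3 - 2 K \left(3 + K\right)$ ($J{\left(K \right)} = 3 - \left(K + K\right) \left(K + 3\right) = 3 - 2 K \left(3 + K\right)$)
$D{\left(a \right)} = 18 + a \left(3 - 6 a - 2 a^{2}\right)$ ($D{\left(a \right)} = a \left(3 - 6 a - 2 a^{2}\right) + 6 \cdot 3 = a \left(3 - 6 a - 2 a^{2}\right) + 18 = 18 + a \left(3 - 6 a - 2 a^{2}\right)$)
$\frac{D{\left(-42 \right)} - 7595}{44672 + 31859} = \frac{\left(18 - - 42 \left(-3 + 2 \left(-42\right)^{2} + 6 \left(-42\right)\right)\right) - 7595}{44672 + 31859} = \frac{\left(18 - - 42 \left(-3 + 2 \cdot 1764 - 252\right)\right) - 7595}{76531} = \left(\left(18 - - 42 \left(-3 + 3528 - 252\right)\right) - 7595\right) \frac{1}{76531} = \left(\left(18 - \left(-42\right) 3273\right) - 7595\right) \frac{1}{76531} = \left(\left(18 + 137466\right) - 7595\right) \frac{1}{76531} = \left(137484 - 7595\right) \frac{1}{76531} = 129889 \cdot \frac{1}{76531} = \frac{129889}{76531}$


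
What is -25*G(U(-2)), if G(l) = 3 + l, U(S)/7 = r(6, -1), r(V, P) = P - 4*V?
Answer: 4300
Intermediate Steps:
U(S) = -175 (U(S) = 7*(-1 - 4*6) = 7*(-1 - 24) = 7*(-25) = -175)
-25*G(U(-2)) = -25*(3 - 175) = -25*(-172) = 4300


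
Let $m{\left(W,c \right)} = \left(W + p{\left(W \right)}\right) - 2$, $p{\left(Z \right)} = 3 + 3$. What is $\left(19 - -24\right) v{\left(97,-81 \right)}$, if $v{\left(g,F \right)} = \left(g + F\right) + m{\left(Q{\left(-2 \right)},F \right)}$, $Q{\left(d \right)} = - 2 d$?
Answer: $1032$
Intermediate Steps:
$p{\left(Z \right)} = 6$
$m{\left(W,c \right)} = 4 + W$ ($m{\left(W,c \right)} = \left(W + 6\right) - 2 = \left(6 + W\right) - 2 = 4 + W$)
$v{\left(g,F \right)} = 8 + F + g$ ($v{\left(g,F \right)} = \left(g + F\right) + \left(4 - -4\right) = \left(F + g\right) + \left(4 + 4\right) = \left(F + g\right) + 8 = 8 + F + g$)
$\left(19 - -24\right) v{\left(97,-81 \right)} = \left(19 - -24\right) \left(8 - 81 + 97\right) = \left(19 + 24\right) 24 = 43 \cdot 24 = 1032$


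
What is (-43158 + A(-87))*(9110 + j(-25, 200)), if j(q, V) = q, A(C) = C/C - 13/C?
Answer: -34110958910/87 ≈ -3.9208e+8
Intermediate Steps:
A(C) = 1 - 13/C
(-43158 + A(-87))*(9110 + j(-25, 200)) = (-43158 + (-13 - 87)/(-87))*(9110 - 25) = (-43158 - 1/87*(-100))*9085 = (-43158 + 100/87)*9085 = -3754646/87*9085 = -34110958910/87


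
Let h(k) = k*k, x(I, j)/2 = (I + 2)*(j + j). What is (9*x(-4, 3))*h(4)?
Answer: -3456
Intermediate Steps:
x(I, j) = 4*j*(2 + I) (x(I, j) = 2*((I + 2)*(j + j)) = 2*((2 + I)*(2*j)) = 2*(2*j*(2 + I)) = 4*j*(2 + I))
h(k) = k²
(9*x(-4, 3))*h(4) = (9*(4*3*(2 - 4)))*4² = (9*(4*3*(-2)))*16 = (9*(-24))*16 = -216*16 = -3456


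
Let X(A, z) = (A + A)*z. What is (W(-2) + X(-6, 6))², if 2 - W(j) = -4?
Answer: 4356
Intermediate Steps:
W(j) = 6 (W(j) = 2 - 1*(-4) = 2 + 4 = 6)
X(A, z) = 2*A*z (X(A, z) = (2*A)*z = 2*A*z)
(W(-2) + X(-6, 6))² = (6 + 2*(-6)*6)² = (6 - 72)² = (-66)² = 4356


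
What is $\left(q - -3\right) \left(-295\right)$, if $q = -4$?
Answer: $295$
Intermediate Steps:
$\left(q - -3\right) \left(-295\right) = \left(-4 - -3\right) \left(-295\right) = \left(-4 + 3\right) \left(-295\right) = \left(-1\right) \left(-295\right) = 295$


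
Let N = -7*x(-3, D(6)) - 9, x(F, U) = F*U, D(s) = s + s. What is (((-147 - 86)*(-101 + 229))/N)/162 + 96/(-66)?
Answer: -478960/216513 ≈ -2.2122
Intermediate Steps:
D(s) = 2*s
N = 243 (N = -(-21)*2*6 - 9 = -(-21)*12 - 9 = -7*(-36) - 9 = 252 - 9 = 243)
(((-147 - 86)*(-101 + 229))/N)/162 + 96/(-66) = (((-147 - 86)*(-101 + 229))/243)/162 + 96/(-66) = (-233*128*(1/243))*(1/162) + 96*(-1/66) = -29824*1/243*(1/162) - 16/11 = -29824/243*1/162 - 16/11 = -14912/19683 - 16/11 = -478960/216513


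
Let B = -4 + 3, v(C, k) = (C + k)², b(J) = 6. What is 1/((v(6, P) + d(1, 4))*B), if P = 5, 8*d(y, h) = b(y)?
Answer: -4/487 ≈ -0.0082135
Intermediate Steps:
d(y, h) = ¾ (d(y, h) = (⅛)*6 = ¾)
B = -1
1/((v(6, P) + d(1, 4))*B) = 1/(((6 + 5)² + ¾)*(-1)) = 1/((11² + ¾)*(-1)) = 1/((121 + ¾)*(-1)) = 1/((487/4)*(-1)) = 1/(-487/4) = -4/487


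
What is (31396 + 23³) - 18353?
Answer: 25210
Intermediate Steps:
(31396 + 23³) - 18353 = (31396 + 12167) - 18353 = 43563 - 18353 = 25210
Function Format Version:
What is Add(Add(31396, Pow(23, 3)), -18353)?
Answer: 25210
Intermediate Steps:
Add(Add(31396, Pow(23, 3)), -18353) = Add(Add(31396, 12167), -18353) = Add(43563, -18353) = 25210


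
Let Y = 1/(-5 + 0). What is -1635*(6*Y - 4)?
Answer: 8502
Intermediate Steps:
Y = -⅕ (Y = 1/(-5) = -⅕ ≈ -0.20000)
-1635*(6*Y - 4) = -1635*(6*(-⅕) - 4) = -1635*(-6/5 - 4) = -1635*(-26/5) = 8502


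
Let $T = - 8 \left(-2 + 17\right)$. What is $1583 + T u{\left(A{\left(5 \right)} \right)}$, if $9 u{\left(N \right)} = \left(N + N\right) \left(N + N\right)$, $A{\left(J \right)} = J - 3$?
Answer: $\frac{4109}{3} \approx 1369.7$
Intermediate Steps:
$A{\left(J \right)} = -3 + J$
$u{\left(N \right)} = \frac{4 N^{2}}{9}$ ($u{\left(N \right)} = \frac{\left(N + N\right) \left(N + N\right)}{9} = \frac{2 N 2 N}{9} = \frac{4 N^{2}}{9}$)
$T = -120$ ($T = \left(-8\right) 15 = -120$)
$1583 + T u{\left(A{\left(5 \right)} \right)} = 1583 - 120 \frac{4 \left(-3 + 5\right)^{2}}{9} = 1583 - 120 \frac{4 \cdot 2^{2}}{9} = 1583 - 120 \cdot \frac{4}{9} \cdot 4 = 1583 - \frac{640}{3} = \frac{4109}{3}$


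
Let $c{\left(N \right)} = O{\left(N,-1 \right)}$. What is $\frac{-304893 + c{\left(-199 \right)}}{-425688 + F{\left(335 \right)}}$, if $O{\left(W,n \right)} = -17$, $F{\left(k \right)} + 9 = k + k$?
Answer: $\frac{304910}{425027} \approx 0.71739$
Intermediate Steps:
$F{\left(k \right)} = -9 + 2 k$ ($F{\left(k \right)} = -9 + \left(k + k\right) = -9 + 2 k$)
$c{\left(N \right)} = -17$
$\frac{-304893 + c{\left(-199 \right)}}{-425688 + F{\left(335 \right)}} = \frac{-304893 - 17}{-425688 + \left(-9 + 2 \cdot 335\right)} = - \frac{304910}{-425688 + \left(-9 + 670\right)} = - \frac{304910}{-425688 + 661} = - \frac{304910}{-425027} = \left(-304910\right) \left(- \frac{1}{425027}\right) = \frac{304910}{425027}$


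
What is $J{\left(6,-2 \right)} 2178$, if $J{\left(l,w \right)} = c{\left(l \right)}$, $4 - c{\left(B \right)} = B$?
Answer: $-4356$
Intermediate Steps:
$c{\left(B \right)} = 4 - B$
$J{\left(l,w \right)} = 4 - l$
$J{\left(6,-2 \right)} 2178 = \left(4 - 6\right) 2178 = \left(-2\right) 2178 = -4356$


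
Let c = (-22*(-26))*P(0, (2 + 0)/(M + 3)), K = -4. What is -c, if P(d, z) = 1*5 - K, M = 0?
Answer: -5148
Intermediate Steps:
P(d, z) = 9 (P(d, z) = 1*5 - 1*(-4) = 5 + 4 = 9)
c = 5148 (c = -22*(-26)*9 = 572*9 = 5148)
-c = -1*5148 = -5148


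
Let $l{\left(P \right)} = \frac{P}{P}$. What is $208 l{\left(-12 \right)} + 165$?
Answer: $373$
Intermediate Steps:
$l{\left(P \right)} = 1$
$208 l{\left(-12 \right)} + 165 = 208 \cdot 1 + 165 = 208 + 165 = 373$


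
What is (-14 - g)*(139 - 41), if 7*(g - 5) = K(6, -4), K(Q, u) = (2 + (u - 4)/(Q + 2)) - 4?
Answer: -1820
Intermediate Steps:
K(Q, u) = -2 + (-4 + u)/(2 + Q) (K(Q, u) = (2 + (-4 + u)/(2 + Q)) - 4 = -2 + (-4 + u)/(2 + Q))
g = 32/7 (g = 5 + ((-8 - 4 - 2*6)/(2 + 6))/7 = 5 + ((-8 - 4 - 12)/8)/7 = 5 + ((⅛)*(-24))/7 = 5 + (⅐)*(-3) = 5 - 3/7 = 32/7 ≈ 4.5714)
(-14 - g)*(139 - 41) = (-14 - 1*32/7)*(139 - 41) = (-14 - 32/7)*98 = -130/7*98 = -1820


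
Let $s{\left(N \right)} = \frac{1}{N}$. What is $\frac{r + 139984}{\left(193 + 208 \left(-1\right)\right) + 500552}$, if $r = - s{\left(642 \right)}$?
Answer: $\frac{89869727}{321344754} \approx 0.27967$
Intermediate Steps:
$r = - \frac{1}{642} \approx -0.0015576$
$\frac{r + 139984}{\left(193 + 208 \left(-1\right)\right) + 500552} = \frac{- \frac{1}{642} + 139984}{\left(193 + 208 \left(-1\right)\right) + 500552} = \frac{89869727}{642 \left(\left(193 - 208\right) + 500552\right)} = \frac{89869727}{642 \left(-15 + 500552\right)} = \frac{89869727}{642 \cdot 500537} = \frac{89869727}{642} \cdot \frac{1}{500537} = \frac{89869727}{321344754}$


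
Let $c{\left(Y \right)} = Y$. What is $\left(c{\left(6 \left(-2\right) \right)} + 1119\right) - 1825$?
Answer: $-718$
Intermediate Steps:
$\left(c{\left(6 \left(-2\right) \right)} + 1119\right) - 1825 = \left(6 \left(-2\right) + 1119\right) - 1825 = \left(-12 + 1119\right) - 1825 = 1107 - 1825 = -718$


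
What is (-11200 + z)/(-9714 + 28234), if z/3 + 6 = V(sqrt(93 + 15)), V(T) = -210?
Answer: -1481/2315 ≈ -0.63974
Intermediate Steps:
z = -648 (z = -18 + 3*(-210) = -18 - 630 = -648)
(-11200 + z)/(-9714 + 28234) = (-11200 - 648)/(-9714 + 28234) = -11848/18520 = -11848*1/18520 = -1481/2315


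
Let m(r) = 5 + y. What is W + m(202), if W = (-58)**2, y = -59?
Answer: 3310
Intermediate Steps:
m(r) = -54 (m(r) = 5 - 59 = -54)
W = 3364
W + m(202) = 3364 - 54 = 3310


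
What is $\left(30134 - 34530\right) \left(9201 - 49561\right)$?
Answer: $177422560$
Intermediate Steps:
$\left(30134 - 34530\right) \left(9201 - 49561\right) = \left(30134 - 34530\right) \left(-40360\right) = \left(-4396\right) \left(-40360\right) = 177422560$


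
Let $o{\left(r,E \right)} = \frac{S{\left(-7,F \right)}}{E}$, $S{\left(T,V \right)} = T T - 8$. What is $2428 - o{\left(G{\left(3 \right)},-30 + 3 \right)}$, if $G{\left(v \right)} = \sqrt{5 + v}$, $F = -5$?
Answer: $\frac{65597}{27} \approx 2429.5$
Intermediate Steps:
$S{\left(T,V \right)} = -8 + T^{2}$ ($S{\left(T,V \right)} = T^{2} - 8 = -8 + T^{2}$)
$o{\left(r,E \right)} = \frac{41}{E}$ ($o{\left(r,E \right)} = \frac{-8 + \left(-7\right)^{2}}{E} = \frac{-8 + 49}{E} = \frac{41}{E}$)
$2428 - o{\left(G{\left(3 \right)},-30 + 3 \right)} = 2428 - \frac{41}{-30 + 3} = 2428 - \frac{41}{-27} = 2428 - 41 \left(- \frac{1}{27}\right) = 2428 - - \frac{41}{27} = 2428 + \frac{41}{27} = \frac{65597}{27}$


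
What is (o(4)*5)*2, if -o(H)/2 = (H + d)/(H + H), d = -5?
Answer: 5/2 ≈ 2.5000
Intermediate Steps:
o(H) = -(-5 + H)/H (o(H) = -2*(H - 5)/(H + H) = -2*(-5 + H)/(2*H) = -2*(-5 + H)*1/(2*H) = -(-5 + H)/H)
(o(4)*5)*2 = (((5 - 1*4)/4)*5)*2 = (((5 - 4)/4)*5)*2 = (((¼)*1)*5)*2 = ((¼)*5)*2 = (5/4)*2 = 5/2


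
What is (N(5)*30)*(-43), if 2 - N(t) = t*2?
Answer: 10320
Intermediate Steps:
N(t) = 2 - 2*t (N(t) = 2 - t*2 = 2 - 2*t)
(N(5)*30)*(-43) = ((2 - 2*5)*30)*(-43) = ((2 - 10)*30)*(-43) = -8*30*(-43) = -240*(-43) = 10320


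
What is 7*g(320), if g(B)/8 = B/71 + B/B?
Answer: 21896/71 ≈ 308.39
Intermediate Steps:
g(B) = 8 + 8*B/71 (g(B) = 8*(B/71 + B/B) = 8*(B*(1/71) + 1) = 8*(B/71 + 1) = 8*(1 + B/71) = 8 + 8*B/71)
7*g(320) = 7*(8 + (8/71)*320) = 7*(8 + 2560/71) = 7*(3128/71) = 21896/71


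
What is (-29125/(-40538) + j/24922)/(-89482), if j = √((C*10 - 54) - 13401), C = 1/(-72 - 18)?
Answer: -29125/3627421316 - I*√30274/3345105606 ≈ -8.0291e-6 - 5.2015e-8*I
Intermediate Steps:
C = -1/90 (C = 1/(-90) = -1/90 ≈ -0.011111)
j = 2*I*√30274/3 (j = √((-1/90*10 - 54) - 13401) = √((-⅑ - 54) - 13401) = √(-487/9 - 13401) = √(-121096/9) = 2*I*√30274/3 ≈ 116.0*I)
(-29125/(-40538) + j/24922)/(-89482) = (-29125/(-40538) + (2*I*√30274/3)/24922)/(-89482) = (-29125*(-1/40538) + (2*I*√30274/3)*(1/24922))*(-1/89482) = (29125/40538 + I*√30274/37383)*(-1/89482) = -29125/3627421316 - I*√30274/3345105606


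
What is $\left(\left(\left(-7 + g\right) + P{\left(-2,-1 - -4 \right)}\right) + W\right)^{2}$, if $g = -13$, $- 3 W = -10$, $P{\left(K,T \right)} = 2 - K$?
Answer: $\frac{1444}{9} \approx 160.44$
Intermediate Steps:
$W = \frac{10}{3}$ ($W = \left(- \frac{1}{3}\right) \left(-10\right) = \frac{10}{3} \approx 3.3333$)
$\left(\left(\left(-7 + g\right) + P{\left(-2,-1 - -4 \right)}\right) + W\right)^{2} = \left(\left(\left(-7 - 13\right) + \left(2 - -2\right)\right) + \frac{10}{3}\right)^{2} = \left(\left(-20 + \left(2 + 2\right)\right) + \frac{10}{3}\right)^{2} = \left(\left(-20 + 4\right) + \frac{10}{3}\right)^{2} = \left(-16 + \frac{10}{3}\right)^{2} = \left(- \frac{38}{3}\right)^{2} = \frac{1444}{9}$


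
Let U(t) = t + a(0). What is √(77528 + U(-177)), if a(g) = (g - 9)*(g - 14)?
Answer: √77477 ≈ 278.35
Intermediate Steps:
a(g) = (-14 + g)*(-9 + g) (a(g) = (-9 + g)*(-14 + g) = (-14 + g)*(-9 + g))
U(t) = 126 + t (U(t) = t + (126 + 0² - 23*0) = t + (126 + 0 + 0) = t + 126 = 126 + t)
√(77528 + U(-177)) = √(77528 + (126 - 177)) = √(77528 - 51) = √77477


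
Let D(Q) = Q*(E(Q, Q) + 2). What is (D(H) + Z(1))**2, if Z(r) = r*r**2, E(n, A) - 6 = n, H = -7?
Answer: 36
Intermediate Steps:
E(n, A) = 6 + n
Z(r) = r**3
D(Q) = Q*(8 + Q) (D(Q) = Q*((6 + Q) + 2) = Q*(8 + Q))
(D(H) + Z(1))**2 = (-7*(8 - 7) + 1**3)**2 = (-7*1 + 1)**2 = (-7 + 1)**2 = (-6)**2 = 36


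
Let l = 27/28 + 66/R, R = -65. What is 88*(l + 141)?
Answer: 5643594/455 ≈ 12404.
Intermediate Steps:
l = -93/1820 (l = 27/28 + 66/(-65) = 27*(1/28) + 66*(-1/65) = 27/28 - 66/65 = -93/1820 ≈ -0.051099)
88*(l + 141) = 88*(-93/1820 + 141) = 88*(256527/1820) = 5643594/455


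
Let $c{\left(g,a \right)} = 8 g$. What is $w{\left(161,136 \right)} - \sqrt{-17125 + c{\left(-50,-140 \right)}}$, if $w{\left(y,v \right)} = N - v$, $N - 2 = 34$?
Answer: $-100 - 5 i \sqrt{701} \approx -100.0 - 132.38 i$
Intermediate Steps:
$N = 36$ ($N = 2 + 34 = 36$)
$w{\left(y,v \right)} = 36 - v$
$w{\left(161,136 \right)} - \sqrt{-17125 + c{\left(-50,-140 \right)}} = \left(36 - 136\right) - \sqrt{-17125 + 8 \left(-50\right)} = \left(36 - 136\right) - \sqrt{-17125 - 400} = -100 - \sqrt{-17525} = -100 - 5 i \sqrt{701}$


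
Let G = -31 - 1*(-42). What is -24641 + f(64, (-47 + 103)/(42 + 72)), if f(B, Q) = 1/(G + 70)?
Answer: -1995920/81 ≈ -24641.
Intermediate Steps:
G = 11 (G = -31 + 42 = 11)
f(B, Q) = 1/81 (f(B, Q) = 1/(11 + 70) = 1/81)
-24641 + f(64, (-47 + 103)/(42 + 72)) = -24641 + 1/81 = -1995920/81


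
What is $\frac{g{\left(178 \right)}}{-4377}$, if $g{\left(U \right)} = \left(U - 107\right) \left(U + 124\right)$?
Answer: $- \frac{21442}{4377} \approx -4.8988$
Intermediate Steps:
$g{\left(U \right)} = \left(-107 + U\right) \left(124 + U\right)$
$\frac{g{\left(178 \right)}}{-4377} = \frac{-13268 + 178^{2} + 17 \cdot 178}{-4377} = \left(-13268 + 31684 + 3026\right) \left(- \frac{1}{4377}\right) = 21442 \left(- \frac{1}{4377}\right) = - \frac{21442}{4377}$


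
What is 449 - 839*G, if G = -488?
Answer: 409881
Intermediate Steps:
449 - 839*G = 449 - 839*(-488) = 449 + 409432 = 409881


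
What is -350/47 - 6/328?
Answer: -57541/7708 ≈ -7.4651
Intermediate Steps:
-350/47 - 6/328 = -350*1/47 - 6*1/328 = -350/47 - 3/164 = -57541/7708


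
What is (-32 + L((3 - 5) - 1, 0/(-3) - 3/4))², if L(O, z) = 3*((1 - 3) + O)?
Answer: 2209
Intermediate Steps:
L(O, z) = -6 + 3*O (L(O, z) = 3*(-2 + O) = -6 + 3*O)
(-32 + L((3 - 5) - 1, 0/(-3) - 3/4))² = (-32 + (-6 + 3*((3 - 5) - 1)))² = (-32 + (-6 + 3*(-2 - 1)))² = (-32 + (-6 + 3*(-3)))² = (-32 + (-6 - 9))² = (-32 - 15)² = (-47)² = 2209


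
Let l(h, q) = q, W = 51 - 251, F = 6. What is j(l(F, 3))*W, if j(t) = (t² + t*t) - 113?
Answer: 19000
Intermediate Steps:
W = -200
j(t) = -113 + 2*t² (j(t) = (t² + t²) - 113 = 2*t² - 113 = -113 + 2*t²)
j(l(F, 3))*W = (-113 + 2*3²)*(-200) = (-113 + 2*9)*(-200) = (-113 + 18)*(-200) = -95*(-200) = 19000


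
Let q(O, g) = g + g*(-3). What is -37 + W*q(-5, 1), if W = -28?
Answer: 19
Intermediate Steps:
q(O, g) = -2*g (q(O, g) = g - 3*g = -2*g)
-37 + W*q(-5, 1) = -37 - (-56) = -37 - 28*(-2) = -37 + 56 = 19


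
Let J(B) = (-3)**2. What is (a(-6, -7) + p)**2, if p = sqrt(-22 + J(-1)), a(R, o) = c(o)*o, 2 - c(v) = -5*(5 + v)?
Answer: (56 + I*sqrt(13))**2 ≈ 3123.0 + 403.82*I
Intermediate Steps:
c(v) = 27 + 5*v (c(v) = 2 - (-5)*(5 + v) = 2 - (-25 - 5*v) = 2 + (25 + 5*v) = 27 + 5*v)
J(B) = 9
a(R, o) = o*(27 + 5*o) (a(R, o) = (27 + 5*o)*o = o*(27 + 5*o))
p = I*sqrt(13) (p = sqrt(-22 + 9) = sqrt(-13) = I*sqrt(13) ≈ 3.6056*I)
(a(-6, -7) + p)**2 = (-7*(27 + 5*(-7)) + I*sqrt(13))**2 = (-7*(27 - 35) + I*sqrt(13))**2 = (-7*(-8) + I*sqrt(13))**2 = (56 + I*sqrt(13))**2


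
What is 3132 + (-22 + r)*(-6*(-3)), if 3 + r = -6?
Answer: 2574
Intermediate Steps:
r = -9 (r = -3 - 6 = -9)
3132 + (-22 + r)*(-6*(-3)) = 3132 + (-22 - 9)*(-6*(-3)) = 3132 - 31*18 = 3132 - 558 = 2574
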